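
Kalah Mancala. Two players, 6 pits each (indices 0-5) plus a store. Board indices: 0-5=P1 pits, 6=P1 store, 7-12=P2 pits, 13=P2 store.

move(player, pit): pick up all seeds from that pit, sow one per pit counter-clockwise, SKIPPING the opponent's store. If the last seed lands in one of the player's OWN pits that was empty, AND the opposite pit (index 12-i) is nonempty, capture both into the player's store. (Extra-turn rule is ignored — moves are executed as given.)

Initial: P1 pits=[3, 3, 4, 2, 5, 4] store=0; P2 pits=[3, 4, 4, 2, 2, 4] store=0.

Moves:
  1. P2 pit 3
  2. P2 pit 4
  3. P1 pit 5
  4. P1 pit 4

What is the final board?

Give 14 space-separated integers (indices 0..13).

Move 1: P2 pit3 -> P1=[3,3,4,2,5,4](0) P2=[3,4,4,0,3,5](0)
Move 2: P2 pit4 -> P1=[4,3,4,2,5,4](0) P2=[3,4,4,0,0,6](1)
Move 3: P1 pit5 -> P1=[4,3,4,2,5,0](1) P2=[4,5,5,0,0,6](1)
Move 4: P1 pit4 -> P1=[4,3,4,2,0,1](2) P2=[5,6,6,0,0,6](1)

Answer: 4 3 4 2 0 1 2 5 6 6 0 0 6 1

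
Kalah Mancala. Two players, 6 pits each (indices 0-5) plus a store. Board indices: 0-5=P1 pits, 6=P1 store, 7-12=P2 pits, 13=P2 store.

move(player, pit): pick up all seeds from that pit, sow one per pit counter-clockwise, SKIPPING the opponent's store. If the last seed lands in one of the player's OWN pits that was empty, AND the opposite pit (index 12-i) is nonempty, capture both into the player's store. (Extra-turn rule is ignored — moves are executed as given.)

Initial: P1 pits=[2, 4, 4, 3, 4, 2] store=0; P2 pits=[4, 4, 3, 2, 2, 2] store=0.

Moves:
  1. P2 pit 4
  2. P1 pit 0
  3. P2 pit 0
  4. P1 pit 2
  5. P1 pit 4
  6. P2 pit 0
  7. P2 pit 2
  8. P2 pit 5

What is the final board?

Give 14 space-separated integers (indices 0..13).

Move 1: P2 pit4 -> P1=[2,4,4,3,4,2](0) P2=[4,4,3,2,0,3](1)
Move 2: P1 pit0 -> P1=[0,5,5,3,4,2](0) P2=[4,4,3,2,0,3](1)
Move 3: P2 pit0 -> P1=[0,0,5,3,4,2](0) P2=[0,5,4,3,0,3](7)
Move 4: P1 pit2 -> P1=[0,0,0,4,5,3](1) P2=[1,5,4,3,0,3](7)
Move 5: P1 pit4 -> P1=[0,0,0,4,0,4](2) P2=[2,6,5,3,0,3](7)
Move 6: P2 pit0 -> P1=[0,0,0,4,0,4](2) P2=[0,7,6,3,0,3](7)
Move 7: P2 pit2 -> P1=[1,1,0,4,0,4](2) P2=[0,7,0,4,1,4](8)
Move 8: P2 pit5 -> P1=[2,2,1,4,0,4](2) P2=[0,7,0,4,1,0](9)

Answer: 2 2 1 4 0 4 2 0 7 0 4 1 0 9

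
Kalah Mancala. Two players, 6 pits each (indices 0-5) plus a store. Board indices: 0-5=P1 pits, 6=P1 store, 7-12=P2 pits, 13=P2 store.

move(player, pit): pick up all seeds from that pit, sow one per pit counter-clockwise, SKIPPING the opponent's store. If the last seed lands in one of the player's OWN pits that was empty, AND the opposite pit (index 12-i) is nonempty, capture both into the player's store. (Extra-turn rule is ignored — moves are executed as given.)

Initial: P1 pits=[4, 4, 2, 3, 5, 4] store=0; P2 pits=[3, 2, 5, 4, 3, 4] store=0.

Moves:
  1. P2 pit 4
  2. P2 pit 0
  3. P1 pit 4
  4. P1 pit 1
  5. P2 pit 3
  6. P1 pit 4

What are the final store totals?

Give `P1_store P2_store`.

Answer: 1 2

Derivation:
Move 1: P2 pit4 -> P1=[5,4,2,3,5,4](0) P2=[3,2,5,4,0,5](1)
Move 2: P2 pit0 -> P1=[5,4,2,3,5,4](0) P2=[0,3,6,5,0,5](1)
Move 3: P1 pit4 -> P1=[5,4,2,3,0,5](1) P2=[1,4,7,5,0,5](1)
Move 4: P1 pit1 -> P1=[5,0,3,4,1,6](1) P2=[1,4,7,5,0,5](1)
Move 5: P2 pit3 -> P1=[6,1,3,4,1,6](1) P2=[1,4,7,0,1,6](2)
Move 6: P1 pit4 -> P1=[6,1,3,4,0,7](1) P2=[1,4,7,0,1,6](2)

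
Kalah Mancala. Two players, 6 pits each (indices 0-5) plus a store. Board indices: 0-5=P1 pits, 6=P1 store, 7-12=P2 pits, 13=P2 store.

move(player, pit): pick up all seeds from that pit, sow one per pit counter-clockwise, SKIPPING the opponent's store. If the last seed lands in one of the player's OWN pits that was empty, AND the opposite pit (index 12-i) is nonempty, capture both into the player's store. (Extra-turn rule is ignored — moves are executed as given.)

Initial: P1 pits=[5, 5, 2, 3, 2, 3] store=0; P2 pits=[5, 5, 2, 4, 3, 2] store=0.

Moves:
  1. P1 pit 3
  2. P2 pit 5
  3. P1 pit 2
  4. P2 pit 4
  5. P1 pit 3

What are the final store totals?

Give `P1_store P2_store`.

Answer: 1 2

Derivation:
Move 1: P1 pit3 -> P1=[5,5,2,0,3,4](1) P2=[5,5,2,4,3,2](0)
Move 2: P2 pit5 -> P1=[6,5,2,0,3,4](1) P2=[5,5,2,4,3,0](1)
Move 3: P1 pit2 -> P1=[6,5,0,1,4,4](1) P2=[5,5,2,4,3,0](1)
Move 4: P2 pit4 -> P1=[7,5,0,1,4,4](1) P2=[5,5,2,4,0,1](2)
Move 5: P1 pit3 -> P1=[7,5,0,0,5,4](1) P2=[5,5,2,4,0,1](2)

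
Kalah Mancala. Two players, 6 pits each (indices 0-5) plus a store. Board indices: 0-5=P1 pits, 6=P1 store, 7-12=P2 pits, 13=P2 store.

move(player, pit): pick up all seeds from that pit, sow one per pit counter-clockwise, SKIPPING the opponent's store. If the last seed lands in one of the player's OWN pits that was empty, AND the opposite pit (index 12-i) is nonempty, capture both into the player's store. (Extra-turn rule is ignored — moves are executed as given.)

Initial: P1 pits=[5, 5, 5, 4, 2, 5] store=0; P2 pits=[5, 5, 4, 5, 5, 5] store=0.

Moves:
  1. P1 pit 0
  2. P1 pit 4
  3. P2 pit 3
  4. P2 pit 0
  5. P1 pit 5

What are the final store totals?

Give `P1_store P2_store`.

Move 1: P1 pit0 -> P1=[0,6,6,5,3,6](0) P2=[5,5,4,5,5,5](0)
Move 2: P1 pit4 -> P1=[0,6,6,5,0,7](1) P2=[6,5,4,5,5,5](0)
Move 3: P2 pit3 -> P1=[1,7,6,5,0,7](1) P2=[6,5,4,0,6,6](1)
Move 4: P2 pit0 -> P1=[1,7,6,5,0,7](1) P2=[0,6,5,1,7,7](2)
Move 5: P1 pit5 -> P1=[1,7,6,5,0,0](2) P2=[1,7,6,2,8,8](2)

Answer: 2 2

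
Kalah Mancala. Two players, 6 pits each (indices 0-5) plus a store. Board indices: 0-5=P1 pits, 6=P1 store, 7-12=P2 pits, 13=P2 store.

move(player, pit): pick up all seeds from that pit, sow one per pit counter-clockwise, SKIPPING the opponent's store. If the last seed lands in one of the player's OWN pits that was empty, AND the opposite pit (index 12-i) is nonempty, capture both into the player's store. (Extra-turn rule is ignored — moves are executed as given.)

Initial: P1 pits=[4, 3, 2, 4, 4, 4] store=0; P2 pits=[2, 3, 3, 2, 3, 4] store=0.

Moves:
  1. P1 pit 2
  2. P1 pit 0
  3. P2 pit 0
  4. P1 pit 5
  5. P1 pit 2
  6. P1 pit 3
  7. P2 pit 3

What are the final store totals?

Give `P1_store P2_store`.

Move 1: P1 pit2 -> P1=[4,3,0,5,5,4](0) P2=[2,3,3,2,3,4](0)
Move 2: P1 pit0 -> P1=[0,4,1,6,6,4](0) P2=[2,3,3,2,3,4](0)
Move 3: P2 pit0 -> P1=[0,4,1,6,6,4](0) P2=[0,4,4,2,3,4](0)
Move 4: P1 pit5 -> P1=[0,4,1,6,6,0](1) P2=[1,5,5,2,3,4](0)
Move 5: P1 pit2 -> P1=[0,4,0,7,6,0](1) P2=[1,5,5,2,3,4](0)
Move 6: P1 pit3 -> P1=[0,4,0,0,7,1](2) P2=[2,6,6,3,3,4](0)
Move 7: P2 pit3 -> P1=[0,4,0,0,7,1](2) P2=[2,6,6,0,4,5](1)

Answer: 2 1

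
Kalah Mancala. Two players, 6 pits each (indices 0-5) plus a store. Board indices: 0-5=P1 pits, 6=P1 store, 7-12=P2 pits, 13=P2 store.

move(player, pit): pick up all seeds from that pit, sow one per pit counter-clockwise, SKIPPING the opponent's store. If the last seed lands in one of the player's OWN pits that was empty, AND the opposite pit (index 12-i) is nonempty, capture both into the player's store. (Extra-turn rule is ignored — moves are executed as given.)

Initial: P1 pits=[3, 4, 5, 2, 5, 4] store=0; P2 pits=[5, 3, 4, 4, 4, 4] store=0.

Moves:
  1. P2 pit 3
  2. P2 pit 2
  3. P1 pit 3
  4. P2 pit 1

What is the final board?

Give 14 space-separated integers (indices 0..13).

Move 1: P2 pit3 -> P1=[4,4,5,2,5,4](0) P2=[5,3,4,0,5,5](1)
Move 2: P2 pit2 -> P1=[4,4,5,2,5,4](0) P2=[5,3,0,1,6,6](2)
Move 3: P1 pit3 -> P1=[4,4,5,0,6,5](0) P2=[5,3,0,1,6,6](2)
Move 4: P2 pit1 -> P1=[4,4,5,0,6,5](0) P2=[5,0,1,2,7,6](2)

Answer: 4 4 5 0 6 5 0 5 0 1 2 7 6 2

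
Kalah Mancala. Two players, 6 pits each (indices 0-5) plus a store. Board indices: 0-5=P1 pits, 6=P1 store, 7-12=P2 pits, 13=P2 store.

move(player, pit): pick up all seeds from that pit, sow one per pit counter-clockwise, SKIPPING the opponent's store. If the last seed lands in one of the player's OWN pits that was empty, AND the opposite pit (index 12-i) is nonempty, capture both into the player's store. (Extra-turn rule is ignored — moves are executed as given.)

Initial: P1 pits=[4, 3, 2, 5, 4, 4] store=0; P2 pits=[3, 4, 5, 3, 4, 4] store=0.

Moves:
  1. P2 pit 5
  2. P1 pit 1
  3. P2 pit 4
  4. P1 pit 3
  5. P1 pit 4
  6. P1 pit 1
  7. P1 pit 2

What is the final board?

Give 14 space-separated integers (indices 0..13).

Answer: 6 0 0 1 1 8 3 6 6 7 4 0 1 2

Derivation:
Move 1: P2 pit5 -> P1=[5,4,3,5,4,4](0) P2=[3,4,5,3,4,0](1)
Move 2: P1 pit1 -> P1=[5,0,4,6,5,5](0) P2=[3,4,5,3,4,0](1)
Move 3: P2 pit4 -> P1=[6,1,4,6,5,5](0) P2=[3,4,5,3,0,1](2)
Move 4: P1 pit3 -> P1=[6,1,4,0,6,6](1) P2=[4,5,6,3,0,1](2)
Move 5: P1 pit4 -> P1=[6,1,4,0,0,7](2) P2=[5,6,7,4,0,1](2)
Move 6: P1 pit1 -> P1=[6,0,5,0,0,7](2) P2=[5,6,7,4,0,1](2)
Move 7: P1 pit2 -> P1=[6,0,0,1,1,8](3) P2=[6,6,7,4,0,1](2)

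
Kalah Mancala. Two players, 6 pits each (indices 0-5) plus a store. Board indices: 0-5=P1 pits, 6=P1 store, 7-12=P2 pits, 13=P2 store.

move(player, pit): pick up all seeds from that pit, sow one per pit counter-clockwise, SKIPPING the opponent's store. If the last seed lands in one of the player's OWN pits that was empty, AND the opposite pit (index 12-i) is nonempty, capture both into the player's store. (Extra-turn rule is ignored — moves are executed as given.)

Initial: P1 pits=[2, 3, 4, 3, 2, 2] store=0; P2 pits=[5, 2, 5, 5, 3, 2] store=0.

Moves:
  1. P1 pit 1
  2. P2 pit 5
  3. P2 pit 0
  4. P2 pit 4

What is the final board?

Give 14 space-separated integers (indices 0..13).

Move 1: P1 pit1 -> P1=[2,0,5,4,3,2](0) P2=[5,2,5,5,3,2](0)
Move 2: P2 pit5 -> P1=[3,0,5,4,3,2](0) P2=[5,2,5,5,3,0](1)
Move 3: P2 pit0 -> P1=[0,0,5,4,3,2](0) P2=[0,3,6,6,4,0](5)
Move 4: P2 pit4 -> P1=[1,1,5,4,3,2](0) P2=[0,3,6,6,0,1](6)

Answer: 1 1 5 4 3 2 0 0 3 6 6 0 1 6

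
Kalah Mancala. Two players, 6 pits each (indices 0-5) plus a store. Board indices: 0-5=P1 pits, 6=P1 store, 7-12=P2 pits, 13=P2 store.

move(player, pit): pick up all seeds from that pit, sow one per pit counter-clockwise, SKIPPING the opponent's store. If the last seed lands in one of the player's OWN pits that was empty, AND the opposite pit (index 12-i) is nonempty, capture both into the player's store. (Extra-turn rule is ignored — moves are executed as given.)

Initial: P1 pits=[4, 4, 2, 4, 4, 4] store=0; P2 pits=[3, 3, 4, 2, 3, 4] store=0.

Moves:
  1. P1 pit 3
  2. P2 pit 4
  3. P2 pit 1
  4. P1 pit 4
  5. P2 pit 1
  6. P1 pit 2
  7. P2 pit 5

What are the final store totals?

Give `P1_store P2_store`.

Answer: 2 7

Derivation:
Move 1: P1 pit3 -> P1=[4,4,2,0,5,5](1) P2=[4,3,4,2,3,4](0)
Move 2: P2 pit4 -> P1=[5,4,2,0,5,5](1) P2=[4,3,4,2,0,5](1)
Move 3: P2 pit1 -> P1=[5,0,2,0,5,5](1) P2=[4,0,5,3,0,5](6)
Move 4: P1 pit4 -> P1=[5,0,2,0,0,6](2) P2=[5,1,6,3,0,5](6)
Move 5: P2 pit1 -> P1=[5,0,2,0,0,6](2) P2=[5,0,7,3,0,5](6)
Move 6: P1 pit2 -> P1=[5,0,0,1,1,6](2) P2=[5,0,7,3,0,5](6)
Move 7: P2 pit5 -> P1=[6,1,1,2,1,6](2) P2=[5,0,7,3,0,0](7)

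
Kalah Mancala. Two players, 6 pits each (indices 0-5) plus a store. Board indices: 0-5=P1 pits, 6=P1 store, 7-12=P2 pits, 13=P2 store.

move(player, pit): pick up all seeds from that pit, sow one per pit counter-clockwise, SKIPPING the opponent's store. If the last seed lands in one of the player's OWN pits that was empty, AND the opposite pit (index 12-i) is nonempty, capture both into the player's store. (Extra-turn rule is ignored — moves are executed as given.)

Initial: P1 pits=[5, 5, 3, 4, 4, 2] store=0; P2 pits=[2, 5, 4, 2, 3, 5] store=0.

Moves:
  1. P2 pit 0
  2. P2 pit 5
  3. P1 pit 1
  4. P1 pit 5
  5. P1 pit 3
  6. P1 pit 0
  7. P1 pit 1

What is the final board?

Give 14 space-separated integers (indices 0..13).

Answer: 0 0 7 1 7 2 4 3 8 6 2 3 0 1

Derivation:
Move 1: P2 pit0 -> P1=[5,5,3,4,4,2](0) P2=[0,6,5,2,3,5](0)
Move 2: P2 pit5 -> P1=[6,6,4,5,4,2](0) P2=[0,6,5,2,3,0](1)
Move 3: P1 pit1 -> P1=[6,0,5,6,5,3](1) P2=[1,6,5,2,3,0](1)
Move 4: P1 pit5 -> P1=[6,0,5,6,5,0](2) P2=[2,7,5,2,3,0](1)
Move 5: P1 pit3 -> P1=[6,0,5,0,6,1](3) P2=[3,8,6,2,3,0](1)
Move 6: P1 pit0 -> P1=[0,1,6,1,7,2](4) P2=[3,8,6,2,3,0](1)
Move 7: P1 pit1 -> P1=[0,0,7,1,7,2](4) P2=[3,8,6,2,3,0](1)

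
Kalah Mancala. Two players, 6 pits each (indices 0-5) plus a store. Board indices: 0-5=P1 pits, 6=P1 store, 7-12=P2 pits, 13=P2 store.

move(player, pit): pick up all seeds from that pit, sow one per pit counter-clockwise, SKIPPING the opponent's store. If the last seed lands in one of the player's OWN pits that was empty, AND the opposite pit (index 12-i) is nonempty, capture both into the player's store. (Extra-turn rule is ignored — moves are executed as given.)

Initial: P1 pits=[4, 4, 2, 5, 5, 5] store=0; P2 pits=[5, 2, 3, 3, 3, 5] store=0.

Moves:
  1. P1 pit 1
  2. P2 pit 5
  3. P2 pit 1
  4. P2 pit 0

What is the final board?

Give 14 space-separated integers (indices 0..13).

Move 1: P1 pit1 -> P1=[4,0,3,6,6,6](0) P2=[5,2,3,3,3,5](0)
Move 2: P2 pit5 -> P1=[5,1,4,7,6,6](0) P2=[5,2,3,3,3,0](1)
Move 3: P2 pit1 -> P1=[5,1,4,7,6,6](0) P2=[5,0,4,4,3,0](1)
Move 4: P2 pit0 -> P1=[0,1,4,7,6,6](0) P2=[0,1,5,5,4,0](7)

Answer: 0 1 4 7 6 6 0 0 1 5 5 4 0 7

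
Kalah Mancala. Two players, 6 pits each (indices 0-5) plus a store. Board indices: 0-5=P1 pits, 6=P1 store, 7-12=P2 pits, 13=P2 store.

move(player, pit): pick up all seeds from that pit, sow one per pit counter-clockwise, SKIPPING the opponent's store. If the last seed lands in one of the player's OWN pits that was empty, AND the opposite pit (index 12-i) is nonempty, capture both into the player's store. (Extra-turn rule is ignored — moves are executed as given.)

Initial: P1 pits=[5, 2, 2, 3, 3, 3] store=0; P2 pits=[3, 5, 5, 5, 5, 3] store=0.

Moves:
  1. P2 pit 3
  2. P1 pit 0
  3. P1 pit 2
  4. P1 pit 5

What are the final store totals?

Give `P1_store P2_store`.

Move 1: P2 pit3 -> P1=[6,3,2,3,3,3](0) P2=[3,5,5,0,6,4](1)
Move 2: P1 pit0 -> P1=[0,4,3,4,4,4](1) P2=[3,5,5,0,6,4](1)
Move 3: P1 pit2 -> P1=[0,4,0,5,5,5](1) P2=[3,5,5,0,6,4](1)
Move 4: P1 pit5 -> P1=[0,4,0,5,5,0](2) P2=[4,6,6,1,6,4](1)

Answer: 2 1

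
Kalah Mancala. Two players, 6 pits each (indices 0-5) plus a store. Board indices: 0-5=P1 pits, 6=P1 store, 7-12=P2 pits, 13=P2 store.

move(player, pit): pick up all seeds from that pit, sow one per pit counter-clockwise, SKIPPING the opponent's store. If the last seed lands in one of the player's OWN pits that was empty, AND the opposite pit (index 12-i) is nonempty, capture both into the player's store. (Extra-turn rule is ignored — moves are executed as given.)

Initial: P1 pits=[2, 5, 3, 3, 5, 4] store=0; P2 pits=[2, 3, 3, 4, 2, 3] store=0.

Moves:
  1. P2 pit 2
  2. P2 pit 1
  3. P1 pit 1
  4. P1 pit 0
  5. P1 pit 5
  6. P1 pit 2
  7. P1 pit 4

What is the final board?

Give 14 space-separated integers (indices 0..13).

Move 1: P2 pit2 -> P1=[2,5,3,3,5,4](0) P2=[2,3,0,5,3,4](0)
Move 2: P2 pit1 -> P1=[2,5,3,3,5,4](0) P2=[2,0,1,6,4,4](0)
Move 3: P1 pit1 -> P1=[2,0,4,4,6,5](1) P2=[2,0,1,6,4,4](0)
Move 4: P1 pit0 -> P1=[0,1,5,4,6,5](1) P2=[2,0,1,6,4,4](0)
Move 5: P1 pit5 -> P1=[0,1,5,4,6,0](2) P2=[3,1,2,7,4,4](0)
Move 6: P1 pit2 -> P1=[0,1,0,5,7,1](3) P2=[4,1,2,7,4,4](0)
Move 7: P1 pit4 -> P1=[0,1,0,5,0,2](4) P2=[5,2,3,8,5,4](0)

Answer: 0 1 0 5 0 2 4 5 2 3 8 5 4 0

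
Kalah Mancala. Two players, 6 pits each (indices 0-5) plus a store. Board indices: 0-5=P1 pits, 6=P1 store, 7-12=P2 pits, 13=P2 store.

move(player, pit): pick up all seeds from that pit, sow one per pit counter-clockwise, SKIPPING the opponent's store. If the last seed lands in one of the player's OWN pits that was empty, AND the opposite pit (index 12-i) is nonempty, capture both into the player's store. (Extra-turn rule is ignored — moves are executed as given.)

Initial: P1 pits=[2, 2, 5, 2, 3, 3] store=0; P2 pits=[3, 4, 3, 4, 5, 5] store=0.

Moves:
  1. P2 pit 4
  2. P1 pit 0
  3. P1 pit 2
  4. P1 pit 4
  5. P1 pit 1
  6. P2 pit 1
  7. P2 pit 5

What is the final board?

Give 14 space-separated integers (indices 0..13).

Move 1: P2 pit4 -> P1=[3,3,6,2,3,3](0) P2=[3,4,3,4,0,6](1)
Move 2: P1 pit0 -> P1=[0,4,7,3,3,3](0) P2=[3,4,3,4,0,6](1)
Move 3: P1 pit2 -> P1=[0,4,0,4,4,4](1) P2=[4,5,4,4,0,6](1)
Move 4: P1 pit4 -> P1=[0,4,0,4,0,5](2) P2=[5,6,4,4,0,6](1)
Move 5: P1 pit1 -> P1=[0,0,1,5,1,6](2) P2=[5,6,4,4,0,6](1)
Move 6: P2 pit1 -> P1=[1,0,1,5,1,6](2) P2=[5,0,5,5,1,7](2)
Move 7: P2 pit5 -> P1=[2,1,2,6,2,7](2) P2=[5,0,5,5,1,0](3)

Answer: 2 1 2 6 2 7 2 5 0 5 5 1 0 3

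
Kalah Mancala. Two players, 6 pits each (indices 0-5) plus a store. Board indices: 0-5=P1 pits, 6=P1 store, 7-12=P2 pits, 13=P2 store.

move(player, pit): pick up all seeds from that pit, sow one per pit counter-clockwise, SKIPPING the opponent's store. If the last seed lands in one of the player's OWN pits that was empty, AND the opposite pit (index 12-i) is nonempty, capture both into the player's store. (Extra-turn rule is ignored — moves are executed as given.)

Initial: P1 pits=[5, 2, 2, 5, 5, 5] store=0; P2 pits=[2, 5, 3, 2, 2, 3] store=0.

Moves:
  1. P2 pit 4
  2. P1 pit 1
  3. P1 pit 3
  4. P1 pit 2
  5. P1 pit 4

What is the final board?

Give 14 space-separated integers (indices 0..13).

Answer: 5 0 0 1 0 8 2 4 7 5 3 1 4 1

Derivation:
Move 1: P2 pit4 -> P1=[5,2,2,5,5,5](0) P2=[2,5,3,2,0,4](1)
Move 2: P1 pit1 -> P1=[5,0,3,6,5,5](0) P2=[2,5,3,2,0,4](1)
Move 3: P1 pit3 -> P1=[5,0,3,0,6,6](1) P2=[3,6,4,2,0,4](1)
Move 4: P1 pit2 -> P1=[5,0,0,1,7,7](1) P2=[3,6,4,2,0,4](1)
Move 5: P1 pit4 -> P1=[5,0,0,1,0,8](2) P2=[4,7,5,3,1,4](1)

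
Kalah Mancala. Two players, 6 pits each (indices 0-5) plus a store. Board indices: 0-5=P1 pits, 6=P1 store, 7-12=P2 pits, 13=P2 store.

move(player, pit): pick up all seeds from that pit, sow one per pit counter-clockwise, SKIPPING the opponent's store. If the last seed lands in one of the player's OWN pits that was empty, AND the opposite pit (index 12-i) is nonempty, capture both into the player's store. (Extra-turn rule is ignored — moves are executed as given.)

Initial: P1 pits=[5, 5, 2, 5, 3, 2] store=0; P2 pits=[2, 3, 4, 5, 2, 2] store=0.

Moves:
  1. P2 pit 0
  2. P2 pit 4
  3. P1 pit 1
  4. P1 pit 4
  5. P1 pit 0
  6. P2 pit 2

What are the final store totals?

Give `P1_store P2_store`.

Answer: 2 2

Derivation:
Move 1: P2 pit0 -> P1=[5,5,2,5,3,2](0) P2=[0,4,5,5,2,2](0)
Move 2: P2 pit4 -> P1=[5,5,2,5,3,2](0) P2=[0,4,5,5,0,3](1)
Move 3: P1 pit1 -> P1=[5,0,3,6,4,3](1) P2=[0,4,5,5,0,3](1)
Move 4: P1 pit4 -> P1=[5,0,3,6,0,4](2) P2=[1,5,5,5,0,3](1)
Move 5: P1 pit0 -> P1=[0,1,4,7,1,5](2) P2=[1,5,5,5,0,3](1)
Move 6: P2 pit2 -> P1=[1,1,4,7,1,5](2) P2=[1,5,0,6,1,4](2)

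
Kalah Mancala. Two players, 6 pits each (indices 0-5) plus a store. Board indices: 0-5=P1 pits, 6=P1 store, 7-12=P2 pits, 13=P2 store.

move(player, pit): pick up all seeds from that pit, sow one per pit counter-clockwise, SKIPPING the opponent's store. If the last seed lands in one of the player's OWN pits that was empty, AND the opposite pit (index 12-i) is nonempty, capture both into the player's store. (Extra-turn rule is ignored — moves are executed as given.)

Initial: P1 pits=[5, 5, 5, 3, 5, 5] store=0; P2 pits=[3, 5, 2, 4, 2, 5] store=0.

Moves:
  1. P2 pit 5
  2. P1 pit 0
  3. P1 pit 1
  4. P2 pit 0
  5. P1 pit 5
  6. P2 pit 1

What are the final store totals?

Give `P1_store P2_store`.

Move 1: P2 pit5 -> P1=[6,6,6,4,5,5](0) P2=[3,5,2,4,2,0](1)
Move 2: P1 pit0 -> P1=[0,7,7,5,6,6](1) P2=[3,5,2,4,2,0](1)
Move 3: P1 pit1 -> P1=[0,0,8,6,7,7](2) P2=[4,6,2,4,2,0](1)
Move 4: P2 pit0 -> P1=[0,0,8,6,7,7](2) P2=[0,7,3,5,3,0](1)
Move 5: P1 pit5 -> P1=[0,0,8,6,7,0](3) P2=[1,8,4,6,4,1](1)
Move 6: P2 pit1 -> P1=[1,1,9,6,7,0](3) P2=[1,0,5,7,5,2](2)

Answer: 3 2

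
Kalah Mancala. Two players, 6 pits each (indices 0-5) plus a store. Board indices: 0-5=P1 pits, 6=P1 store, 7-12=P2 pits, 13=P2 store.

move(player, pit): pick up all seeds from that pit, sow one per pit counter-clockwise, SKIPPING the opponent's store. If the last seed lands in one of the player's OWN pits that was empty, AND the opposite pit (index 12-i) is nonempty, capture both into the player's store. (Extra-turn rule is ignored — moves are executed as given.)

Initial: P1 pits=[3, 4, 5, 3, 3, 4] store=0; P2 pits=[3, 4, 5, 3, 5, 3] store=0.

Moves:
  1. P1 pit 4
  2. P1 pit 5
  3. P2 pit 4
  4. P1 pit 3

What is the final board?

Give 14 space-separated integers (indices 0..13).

Move 1: P1 pit4 -> P1=[3,4,5,3,0,5](1) P2=[4,4,5,3,5,3](0)
Move 2: P1 pit5 -> P1=[3,4,5,3,0,0](2) P2=[5,5,6,4,5,3](0)
Move 3: P2 pit4 -> P1=[4,5,6,3,0,0](2) P2=[5,5,6,4,0,4](1)
Move 4: P1 pit3 -> P1=[4,5,6,0,1,1](3) P2=[5,5,6,4,0,4](1)

Answer: 4 5 6 0 1 1 3 5 5 6 4 0 4 1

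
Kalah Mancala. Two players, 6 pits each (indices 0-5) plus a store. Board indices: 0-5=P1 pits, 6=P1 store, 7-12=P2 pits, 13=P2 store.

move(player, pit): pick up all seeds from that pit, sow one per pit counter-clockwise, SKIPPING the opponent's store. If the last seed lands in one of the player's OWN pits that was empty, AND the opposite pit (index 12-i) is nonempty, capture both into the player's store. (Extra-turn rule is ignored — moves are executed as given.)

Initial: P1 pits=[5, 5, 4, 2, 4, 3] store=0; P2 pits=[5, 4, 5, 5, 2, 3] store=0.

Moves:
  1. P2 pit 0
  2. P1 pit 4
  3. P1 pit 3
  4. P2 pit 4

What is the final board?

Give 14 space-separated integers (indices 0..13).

Move 1: P2 pit0 -> P1=[5,5,4,2,4,3](0) P2=[0,5,6,6,3,4](0)
Move 2: P1 pit4 -> P1=[5,5,4,2,0,4](1) P2=[1,6,6,6,3,4](0)
Move 3: P1 pit3 -> P1=[5,5,4,0,1,5](1) P2=[1,6,6,6,3,4](0)
Move 4: P2 pit4 -> P1=[6,5,4,0,1,5](1) P2=[1,6,6,6,0,5](1)

Answer: 6 5 4 0 1 5 1 1 6 6 6 0 5 1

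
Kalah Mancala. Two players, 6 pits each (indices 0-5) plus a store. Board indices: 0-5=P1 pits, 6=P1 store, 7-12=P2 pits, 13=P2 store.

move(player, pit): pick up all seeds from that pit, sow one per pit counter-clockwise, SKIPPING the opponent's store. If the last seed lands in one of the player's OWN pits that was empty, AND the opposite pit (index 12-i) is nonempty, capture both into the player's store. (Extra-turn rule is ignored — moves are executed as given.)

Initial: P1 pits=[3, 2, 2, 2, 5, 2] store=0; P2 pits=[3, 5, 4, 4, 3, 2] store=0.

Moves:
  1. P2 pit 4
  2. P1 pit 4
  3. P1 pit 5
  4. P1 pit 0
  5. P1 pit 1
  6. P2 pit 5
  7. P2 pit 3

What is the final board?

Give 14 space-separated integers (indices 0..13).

Answer: 2 1 4 4 1 0 10 5 0 5 0 1 1 3

Derivation:
Move 1: P2 pit4 -> P1=[4,2,2,2,5,2](0) P2=[3,5,4,4,0,3](1)
Move 2: P1 pit4 -> P1=[4,2,2,2,0,3](1) P2=[4,6,5,4,0,3](1)
Move 3: P1 pit5 -> P1=[4,2,2,2,0,0](2) P2=[5,7,5,4,0,3](1)
Move 4: P1 pit0 -> P1=[0,3,3,3,0,0](10) P2=[5,0,5,4,0,3](1)
Move 5: P1 pit1 -> P1=[0,0,4,4,1,0](10) P2=[5,0,5,4,0,3](1)
Move 6: P2 pit5 -> P1=[1,1,4,4,1,0](10) P2=[5,0,5,4,0,0](2)
Move 7: P2 pit3 -> P1=[2,1,4,4,1,0](10) P2=[5,0,5,0,1,1](3)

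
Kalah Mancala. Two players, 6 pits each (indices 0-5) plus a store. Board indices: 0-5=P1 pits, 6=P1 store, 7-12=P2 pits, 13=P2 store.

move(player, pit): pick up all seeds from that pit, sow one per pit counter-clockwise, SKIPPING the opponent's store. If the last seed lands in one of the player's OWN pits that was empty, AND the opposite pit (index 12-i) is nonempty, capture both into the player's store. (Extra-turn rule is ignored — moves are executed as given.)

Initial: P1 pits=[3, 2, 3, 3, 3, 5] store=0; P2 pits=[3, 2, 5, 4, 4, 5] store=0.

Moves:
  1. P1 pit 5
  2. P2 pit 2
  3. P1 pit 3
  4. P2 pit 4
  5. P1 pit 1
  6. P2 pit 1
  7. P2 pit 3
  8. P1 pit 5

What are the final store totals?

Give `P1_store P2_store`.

Answer: 3 3

Derivation:
Move 1: P1 pit5 -> P1=[3,2,3,3,3,0](1) P2=[4,3,6,5,4,5](0)
Move 2: P2 pit2 -> P1=[4,3,3,3,3,0](1) P2=[4,3,0,6,5,6](1)
Move 3: P1 pit3 -> P1=[4,3,3,0,4,1](2) P2=[4,3,0,6,5,6](1)
Move 4: P2 pit4 -> P1=[5,4,4,0,4,1](2) P2=[4,3,0,6,0,7](2)
Move 5: P1 pit1 -> P1=[5,0,5,1,5,2](2) P2=[4,3,0,6,0,7](2)
Move 6: P2 pit1 -> P1=[5,0,5,1,5,2](2) P2=[4,0,1,7,1,7](2)
Move 7: P2 pit3 -> P1=[6,1,6,2,5,2](2) P2=[4,0,1,0,2,8](3)
Move 8: P1 pit5 -> P1=[6,1,6,2,5,0](3) P2=[5,0,1,0,2,8](3)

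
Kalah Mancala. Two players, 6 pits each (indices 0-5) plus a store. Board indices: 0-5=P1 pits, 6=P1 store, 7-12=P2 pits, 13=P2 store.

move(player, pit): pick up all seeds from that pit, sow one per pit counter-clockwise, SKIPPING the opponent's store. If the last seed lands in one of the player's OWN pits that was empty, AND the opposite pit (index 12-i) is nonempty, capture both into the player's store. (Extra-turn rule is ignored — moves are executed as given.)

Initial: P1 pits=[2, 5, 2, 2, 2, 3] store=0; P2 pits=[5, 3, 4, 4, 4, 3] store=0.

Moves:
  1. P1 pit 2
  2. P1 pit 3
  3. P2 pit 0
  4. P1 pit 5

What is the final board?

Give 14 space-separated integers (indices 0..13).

Answer: 2 5 0 0 4 0 2 1 5 6 5 5 4 0

Derivation:
Move 1: P1 pit2 -> P1=[2,5,0,3,3,3](0) P2=[5,3,4,4,4,3](0)
Move 2: P1 pit3 -> P1=[2,5,0,0,4,4](1) P2=[5,3,4,4,4,3](0)
Move 3: P2 pit0 -> P1=[2,5,0,0,4,4](1) P2=[0,4,5,5,5,4](0)
Move 4: P1 pit5 -> P1=[2,5,0,0,4,0](2) P2=[1,5,6,5,5,4](0)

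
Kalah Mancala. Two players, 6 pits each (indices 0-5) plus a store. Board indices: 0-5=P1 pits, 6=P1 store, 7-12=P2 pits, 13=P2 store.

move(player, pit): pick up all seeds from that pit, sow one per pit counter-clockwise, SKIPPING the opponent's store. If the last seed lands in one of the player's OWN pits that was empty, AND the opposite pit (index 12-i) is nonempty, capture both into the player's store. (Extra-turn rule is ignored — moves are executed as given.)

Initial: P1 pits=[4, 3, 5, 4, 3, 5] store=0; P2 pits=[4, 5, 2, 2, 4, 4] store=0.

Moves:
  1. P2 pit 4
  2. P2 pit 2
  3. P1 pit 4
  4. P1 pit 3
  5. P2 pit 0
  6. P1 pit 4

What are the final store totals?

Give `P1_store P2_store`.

Answer: 2 7

Derivation:
Move 1: P2 pit4 -> P1=[5,4,5,4,3,5](0) P2=[4,5,2,2,0,5](1)
Move 2: P2 pit2 -> P1=[5,0,5,4,3,5](0) P2=[4,5,0,3,0,5](6)
Move 3: P1 pit4 -> P1=[5,0,5,4,0,6](1) P2=[5,5,0,3,0,5](6)
Move 4: P1 pit3 -> P1=[5,0,5,0,1,7](2) P2=[6,5,0,3,0,5](6)
Move 5: P2 pit0 -> P1=[5,0,5,0,1,7](2) P2=[0,6,1,4,1,6](7)
Move 6: P1 pit4 -> P1=[5,0,5,0,0,8](2) P2=[0,6,1,4,1,6](7)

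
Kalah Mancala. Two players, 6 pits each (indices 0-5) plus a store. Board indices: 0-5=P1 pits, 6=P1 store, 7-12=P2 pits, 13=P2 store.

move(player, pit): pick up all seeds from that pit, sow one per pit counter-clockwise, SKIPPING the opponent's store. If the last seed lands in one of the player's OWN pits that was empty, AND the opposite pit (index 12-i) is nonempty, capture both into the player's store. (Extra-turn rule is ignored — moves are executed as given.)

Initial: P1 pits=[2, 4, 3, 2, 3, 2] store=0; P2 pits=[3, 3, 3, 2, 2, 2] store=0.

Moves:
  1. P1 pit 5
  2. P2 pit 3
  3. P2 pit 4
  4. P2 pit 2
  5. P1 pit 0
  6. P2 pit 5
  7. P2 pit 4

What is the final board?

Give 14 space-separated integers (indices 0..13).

Move 1: P1 pit5 -> P1=[2,4,3,2,3,0](1) P2=[4,3,3,2,2,2](0)
Move 2: P2 pit3 -> P1=[2,4,3,2,3,0](1) P2=[4,3,3,0,3,3](0)
Move 3: P2 pit4 -> P1=[3,4,3,2,3,0](1) P2=[4,3,3,0,0,4](1)
Move 4: P2 pit2 -> P1=[3,4,3,2,3,0](1) P2=[4,3,0,1,1,5](1)
Move 5: P1 pit0 -> P1=[0,5,4,3,3,0](1) P2=[4,3,0,1,1,5](1)
Move 6: P2 pit5 -> P1=[1,6,5,4,3,0](1) P2=[4,3,0,1,1,0](2)
Move 7: P2 pit4 -> P1=[0,6,5,4,3,0](1) P2=[4,3,0,1,0,0](4)

Answer: 0 6 5 4 3 0 1 4 3 0 1 0 0 4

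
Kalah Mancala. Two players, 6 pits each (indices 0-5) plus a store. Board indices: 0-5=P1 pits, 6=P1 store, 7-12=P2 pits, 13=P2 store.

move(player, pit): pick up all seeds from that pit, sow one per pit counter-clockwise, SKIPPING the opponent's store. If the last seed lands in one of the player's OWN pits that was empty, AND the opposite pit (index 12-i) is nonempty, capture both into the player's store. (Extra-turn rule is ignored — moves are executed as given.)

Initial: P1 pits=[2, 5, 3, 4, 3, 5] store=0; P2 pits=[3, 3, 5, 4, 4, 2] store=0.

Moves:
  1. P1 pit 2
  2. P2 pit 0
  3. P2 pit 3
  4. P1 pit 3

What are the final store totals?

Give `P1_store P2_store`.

Answer: 1 1

Derivation:
Move 1: P1 pit2 -> P1=[2,5,0,5,4,6](0) P2=[3,3,5,4,4,2](0)
Move 2: P2 pit0 -> P1=[2,5,0,5,4,6](0) P2=[0,4,6,5,4,2](0)
Move 3: P2 pit3 -> P1=[3,6,0,5,4,6](0) P2=[0,4,6,0,5,3](1)
Move 4: P1 pit3 -> P1=[3,6,0,0,5,7](1) P2=[1,5,6,0,5,3](1)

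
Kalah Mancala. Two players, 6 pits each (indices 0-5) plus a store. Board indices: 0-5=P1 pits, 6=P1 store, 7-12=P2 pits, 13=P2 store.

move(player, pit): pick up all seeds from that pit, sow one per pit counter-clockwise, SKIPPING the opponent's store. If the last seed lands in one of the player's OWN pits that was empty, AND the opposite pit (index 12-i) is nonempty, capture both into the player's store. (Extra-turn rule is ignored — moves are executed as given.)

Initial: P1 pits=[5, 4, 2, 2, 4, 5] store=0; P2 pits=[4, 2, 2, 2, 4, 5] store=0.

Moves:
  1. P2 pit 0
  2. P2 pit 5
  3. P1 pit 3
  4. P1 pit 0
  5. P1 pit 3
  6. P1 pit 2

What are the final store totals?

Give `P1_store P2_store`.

Move 1: P2 pit0 -> P1=[5,4,2,2,4,5](0) P2=[0,3,3,3,5,5](0)
Move 2: P2 pit5 -> P1=[6,5,3,3,4,5](0) P2=[0,3,3,3,5,0](1)
Move 3: P1 pit3 -> P1=[6,5,3,0,5,6](1) P2=[0,3,3,3,5,0](1)
Move 4: P1 pit0 -> P1=[0,6,4,1,6,7](2) P2=[0,3,3,3,5,0](1)
Move 5: P1 pit3 -> P1=[0,6,4,0,7,7](2) P2=[0,3,3,3,5,0](1)
Move 6: P1 pit2 -> P1=[0,6,0,1,8,8](3) P2=[0,3,3,3,5,0](1)

Answer: 3 1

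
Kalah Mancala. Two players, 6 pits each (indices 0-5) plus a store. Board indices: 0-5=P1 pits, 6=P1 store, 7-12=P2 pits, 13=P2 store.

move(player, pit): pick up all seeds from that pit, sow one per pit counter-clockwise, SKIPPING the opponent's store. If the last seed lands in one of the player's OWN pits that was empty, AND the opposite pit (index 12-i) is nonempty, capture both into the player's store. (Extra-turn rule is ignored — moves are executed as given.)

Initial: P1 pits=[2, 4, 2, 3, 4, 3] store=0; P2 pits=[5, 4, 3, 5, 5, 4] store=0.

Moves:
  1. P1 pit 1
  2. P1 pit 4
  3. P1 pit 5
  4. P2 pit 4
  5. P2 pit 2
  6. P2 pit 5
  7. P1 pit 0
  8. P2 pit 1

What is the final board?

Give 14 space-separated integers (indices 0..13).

Answer: 1 3 6 6 2 0 10 0 0 1 8 2 1 4

Derivation:
Move 1: P1 pit1 -> P1=[2,0,3,4,5,4](0) P2=[5,4,3,5,5,4](0)
Move 2: P1 pit4 -> P1=[2,0,3,4,0,5](1) P2=[6,5,4,5,5,4](0)
Move 3: P1 pit5 -> P1=[2,0,3,4,0,0](2) P2=[7,6,5,6,5,4](0)
Move 4: P2 pit4 -> P1=[3,1,4,4,0,0](2) P2=[7,6,5,6,0,5](1)
Move 5: P2 pit2 -> P1=[4,1,4,4,0,0](2) P2=[7,6,0,7,1,6](2)
Move 6: P2 pit5 -> P1=[5,2,5,5,1,0](2) P2=[7,6,0,7,1,0](3)
Move 7: P1 pit0 -> P1=[0,3,6,6,2,0](10) P2=[0,6,0,7,1,0](3)
Move 8: P2 pit1 -> P1=[1,3,6,6,2,0](10) P2=[0,0,1,8,2,1](4)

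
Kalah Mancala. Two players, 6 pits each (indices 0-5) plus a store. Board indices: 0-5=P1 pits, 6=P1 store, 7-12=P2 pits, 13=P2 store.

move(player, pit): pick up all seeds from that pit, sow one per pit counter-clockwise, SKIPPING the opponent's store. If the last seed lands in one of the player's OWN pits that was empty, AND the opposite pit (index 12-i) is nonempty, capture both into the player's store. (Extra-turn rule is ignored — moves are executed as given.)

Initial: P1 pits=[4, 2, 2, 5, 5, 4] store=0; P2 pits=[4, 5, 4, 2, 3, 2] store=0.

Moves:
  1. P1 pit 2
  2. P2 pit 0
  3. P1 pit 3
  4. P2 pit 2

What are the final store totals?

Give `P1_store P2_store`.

Move 1: P1 pit2 -> P1=[4,2,0,6,6,4](0) P2=[4,5,4,2,3,2](0)
Move 2: P2 pit0 -> P1=[4,2,0,6,6,4](0) P2=[0,6,5,3,4,2](0)
Move 3: P1 pit3 -> P1=[4,2,0,0,7,5](1) P2=[1,7,6,3,4,2](0)
Move 4: P2 pit2 -> P1=[5,3,0,0,7,5](1) P2=[1,7,0,4,5,3](1)

Answer: 1 1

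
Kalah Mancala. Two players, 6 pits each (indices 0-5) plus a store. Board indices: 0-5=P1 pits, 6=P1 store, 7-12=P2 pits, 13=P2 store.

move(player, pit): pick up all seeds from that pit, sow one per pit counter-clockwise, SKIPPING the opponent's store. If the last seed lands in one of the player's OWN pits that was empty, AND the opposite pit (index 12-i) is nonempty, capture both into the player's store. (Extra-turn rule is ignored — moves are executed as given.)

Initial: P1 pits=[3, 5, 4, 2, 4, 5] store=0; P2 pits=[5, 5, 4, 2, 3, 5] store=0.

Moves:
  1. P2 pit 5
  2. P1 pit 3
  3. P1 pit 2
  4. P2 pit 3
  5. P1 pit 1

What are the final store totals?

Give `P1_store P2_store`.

Answer: 3 6

Derivation:
Move 1: P2 pit5 -> P1=[4,6,5,3,4,5](0) P2=[5,5,4,2,3,0](1)
Move 2: P1 pit3 -> P1=[4,6,5,0,5,6](1) P2=[5,5,4,2,3,0](1)
Move 3: P1 pit2 -> P1=[4,6,0,1,6,7](2) P2=[6,5,4,2,3,0](1)
Move 4: P2 pit3 -> P1=[0,6,0,1,6,7](2) P2=[6,5,4,0,4,0](6)
Move 5: P1 pit1 -> P1=[0,0,1,2,7,8](3) P2=[7,5,4,0,4,0](6)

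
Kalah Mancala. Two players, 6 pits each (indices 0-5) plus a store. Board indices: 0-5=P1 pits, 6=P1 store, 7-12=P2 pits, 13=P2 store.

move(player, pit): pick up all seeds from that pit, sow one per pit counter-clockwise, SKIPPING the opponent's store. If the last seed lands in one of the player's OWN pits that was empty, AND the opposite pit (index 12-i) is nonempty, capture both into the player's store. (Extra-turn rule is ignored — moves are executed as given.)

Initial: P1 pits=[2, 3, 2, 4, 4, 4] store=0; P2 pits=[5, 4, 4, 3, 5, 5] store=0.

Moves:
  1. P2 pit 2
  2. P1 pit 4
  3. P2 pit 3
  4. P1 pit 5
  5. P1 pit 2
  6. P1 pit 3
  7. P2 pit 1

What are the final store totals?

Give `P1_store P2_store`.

Answer: 10 2

Derivation:
Move 1: P2 pit2 -> P1=[2,3,2,4,4,4](0) P2=[5,4,0,4,6,6](1)
Move 2: P1 pit4 -> P1=[2,3,2,4,0,5](1) P2=[6,5,0,4,6,6](1)
Move 3: P2 pit3 -> P1=[3,3,2,4,0,5](1) P2=[6,5,0,0,7,7](2)
Move 4: P1 pit5 -> P1=[3,3,2,4,0,0](2) P2=[7,6,1,1,7,7](2)
Move 5: P1 pit2 -> P1=[3,3,0,5,0,0](9) P2=[7,0,1,1,7,7](2)
Move 6: P1 pit3 -> P1=[3,3,0,0,1,1](10) P2=[8,1,1,1,7,7](2)
Move 7: P2 pit1 -> P1=[3,3,0,0,1,1](10) P2=[8,0,2,1,7,7](2)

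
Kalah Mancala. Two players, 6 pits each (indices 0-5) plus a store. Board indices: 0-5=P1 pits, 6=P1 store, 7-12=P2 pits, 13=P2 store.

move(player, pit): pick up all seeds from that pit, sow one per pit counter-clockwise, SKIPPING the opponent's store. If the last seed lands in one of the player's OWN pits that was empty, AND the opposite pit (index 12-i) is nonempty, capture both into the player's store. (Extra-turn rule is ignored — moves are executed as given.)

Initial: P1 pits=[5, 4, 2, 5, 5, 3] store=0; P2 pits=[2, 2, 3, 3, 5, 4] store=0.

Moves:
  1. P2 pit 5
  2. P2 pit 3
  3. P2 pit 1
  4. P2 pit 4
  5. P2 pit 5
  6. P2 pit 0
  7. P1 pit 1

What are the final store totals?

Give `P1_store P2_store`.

Answer: 1 8

Derivation:
Move 1: P2 pit5 -> P1=[6,5,3,5,5,3](0) P2=[2,2,3,3,5,0](1)
Move 2: P2 pit3 -> P1=[6,5,3,5,5,3](0) P2=[2,2,3,0,6,1](2)
Move 3: P2 pit1 -> P1=[6,5,0,5,5,3](0) P2=[2,0,4,0,6,1](6)
Move 4: P2 pit4 -> P1=[7,6,1,6,5,3](0) P2=[2,0,4,0,0,2](7)
Move 5: P2 pit5 -> P1=[8,6,1,6,5,3](0) P2=[2,0,4,0,0,0](8)
Move 6: P2 pit0 -> P1=[8,6,1,6,5,3](0) P2=[0,1,5,0,0,0](8)
Move 7: P1 pit1 -> P1=[8,0,2,7,6,4](1) P2=[1,1,5,0,0,0](8)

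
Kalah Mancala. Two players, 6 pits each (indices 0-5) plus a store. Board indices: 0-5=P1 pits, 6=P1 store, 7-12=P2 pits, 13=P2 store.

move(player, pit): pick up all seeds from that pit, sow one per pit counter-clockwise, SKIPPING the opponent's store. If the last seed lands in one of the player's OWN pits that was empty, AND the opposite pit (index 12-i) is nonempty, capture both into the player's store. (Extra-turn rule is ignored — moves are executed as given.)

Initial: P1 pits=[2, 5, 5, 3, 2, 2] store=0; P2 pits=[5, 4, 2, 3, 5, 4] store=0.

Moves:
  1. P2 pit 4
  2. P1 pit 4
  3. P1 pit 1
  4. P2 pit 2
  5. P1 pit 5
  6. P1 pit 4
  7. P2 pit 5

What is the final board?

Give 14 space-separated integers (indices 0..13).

Move 1: P2 pit4 -> P1=[3,6,6,3,2,2](0) P2=[5,4,2,3,0,5](1)
Move 2: P1 pit4 -> P1=[3,6,6,3,0,3](1) P2=[5,4,2,3,0,5](1)
Move 3: P1 pit1 -> P1=[3,0,7,4,1,4](2) P2=[6,4,2,3,0,5](1)
Move 4: P2 pit2 -> P1=[3,0,7,4,1,4](2) P2=[6,4,0,4,1,5](1)
Move 5: P1 pit5 -> P1=[3,0,7,4,1,0](3) P2=[7,5,1,4,1,5](1)
Move 6: P1 pit4 -> P1=[3,0,7,4,0,0](11) P2=[0,5,1,4,1,5](1)
Move 7: P2 pit5 -> P1=[4,1,8,5,0,0](11) P2=[0,5,1,4,1,0](2)

Answer: 4 1 8 5 0 0 11 0 5 1 4 1 0 2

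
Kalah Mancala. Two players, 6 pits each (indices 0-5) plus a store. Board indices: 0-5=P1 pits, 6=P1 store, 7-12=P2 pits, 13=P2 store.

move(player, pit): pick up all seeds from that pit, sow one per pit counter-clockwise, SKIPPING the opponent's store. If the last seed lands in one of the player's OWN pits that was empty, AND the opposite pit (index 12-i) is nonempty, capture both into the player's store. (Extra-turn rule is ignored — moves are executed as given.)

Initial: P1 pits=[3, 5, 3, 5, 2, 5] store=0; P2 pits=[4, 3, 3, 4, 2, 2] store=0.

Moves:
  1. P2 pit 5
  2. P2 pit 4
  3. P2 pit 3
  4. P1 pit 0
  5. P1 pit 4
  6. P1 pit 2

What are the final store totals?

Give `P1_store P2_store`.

Answer: 2 3

Derivation:
Move 1: P2 pit5 -> P1=[4,5,3,5,2,5](0) P2=[4,3,3,4,2,0](1)
Move 2: P2 pit4 -> P1=[4,5,3,5,2,5](0) P2=[4,3,3,4,0,1](2)
Move 3: P2 pit3 -> P1=[5,5,3,5,2,5](0) P2=[4,3,3,0,1,2](3)
Move 4: P1 pit0 -> P1=[0,6,4,6,3,6](0) P2=[4,3,3,0,1,2](3)
Move 5: P1 pit4 -> P1=[0,6,4,6,0,7](1) P2=[5,3,3,0,1,2](3)
Move 6: P1 pit2 -> P1=[0,6,0,7,1,8](2) P2=[5,3,3,0,1,2](3)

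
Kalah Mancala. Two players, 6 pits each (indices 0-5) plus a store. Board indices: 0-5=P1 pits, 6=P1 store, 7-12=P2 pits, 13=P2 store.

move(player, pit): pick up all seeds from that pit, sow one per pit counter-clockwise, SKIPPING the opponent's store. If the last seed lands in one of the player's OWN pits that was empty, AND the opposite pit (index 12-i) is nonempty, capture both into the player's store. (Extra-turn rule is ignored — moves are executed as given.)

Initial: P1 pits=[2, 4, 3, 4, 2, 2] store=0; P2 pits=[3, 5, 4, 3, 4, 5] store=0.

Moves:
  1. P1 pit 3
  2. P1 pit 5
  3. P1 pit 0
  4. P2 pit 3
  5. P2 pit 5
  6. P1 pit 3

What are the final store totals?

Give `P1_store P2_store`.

Answer: 2 2

Derivation:
Move 1: P1 pit3 -> P1=[2,4,3,0,3,3](1) P2=[4,5,4,3,4,5](0)
Move 2: P1 pit5 -> P1=[2,4,3,0,3,0](2) P2=[5,6,4,3,4,5](0)
Move 3: P1 pit0 -> P1=[0,5,4,0,3,0](2) P2=[5,6,4,3,4,5](0)
Move 4: P2 pit3 -> P1=[0,5,4,0,3,0](2) P2=[5,6,4,0,5,6](1)
Move 5: P2 pit5 -> P1=[1,6,5,1,4,0](2) P2=[5,6,4,0,5,0](2)
Move 6: P1 pit3 -> P1=[1,6,5,0,5,0](2) P2=[5,6,4,0,5,0](2)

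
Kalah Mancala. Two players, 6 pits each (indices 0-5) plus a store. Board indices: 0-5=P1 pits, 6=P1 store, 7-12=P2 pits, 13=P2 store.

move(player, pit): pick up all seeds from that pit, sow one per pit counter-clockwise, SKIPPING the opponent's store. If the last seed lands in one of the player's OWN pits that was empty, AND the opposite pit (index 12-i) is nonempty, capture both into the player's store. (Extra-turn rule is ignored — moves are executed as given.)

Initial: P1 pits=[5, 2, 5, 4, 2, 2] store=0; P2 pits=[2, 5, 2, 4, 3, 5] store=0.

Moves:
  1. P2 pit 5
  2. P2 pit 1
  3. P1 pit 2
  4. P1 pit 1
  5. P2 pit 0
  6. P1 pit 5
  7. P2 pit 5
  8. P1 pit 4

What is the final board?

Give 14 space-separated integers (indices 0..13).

Answer: 6 0 1 7 0 1 3 2 4 4 6 4 0 3

Derivation:
Move 1: P2 pit5 -> P1=[6,3,6,5,2,2](0) P2=[2,5,2,4,3,0](1)
Move 2: P2 pit1 -> P1=[6,3,6,5,2,2](0) P2=[2,0,3,5,4,1](2)
Move 3: P1 pit2 -> P1=[6,3,0,6,3,3](1) P2=[3,1,3,5,4,1](2)
Move 4: P1 pit1 -> P1=[6,0,1,7,4,3](1) P2=[3,1,3,5,4,1](2)
Move 5: P2 pit0 -> P1=[6,0,1,7,4,3](1) P2=[0,2,4,6,4,1](2)
Move 6: P1 pit5 -> P1=[6,0,1,7,4,0](2) P2=[1,3,4,6,4,1](2)
Move 7: P2 pit5 -> P1=[6,0,1,7,4,0](2) P2=[1,3,4,6,4,0](3)
Move 8: P1 pit4 -> P1=[6,0,1,7,0,1](3) P2=[2,4,4,6,4,0](3)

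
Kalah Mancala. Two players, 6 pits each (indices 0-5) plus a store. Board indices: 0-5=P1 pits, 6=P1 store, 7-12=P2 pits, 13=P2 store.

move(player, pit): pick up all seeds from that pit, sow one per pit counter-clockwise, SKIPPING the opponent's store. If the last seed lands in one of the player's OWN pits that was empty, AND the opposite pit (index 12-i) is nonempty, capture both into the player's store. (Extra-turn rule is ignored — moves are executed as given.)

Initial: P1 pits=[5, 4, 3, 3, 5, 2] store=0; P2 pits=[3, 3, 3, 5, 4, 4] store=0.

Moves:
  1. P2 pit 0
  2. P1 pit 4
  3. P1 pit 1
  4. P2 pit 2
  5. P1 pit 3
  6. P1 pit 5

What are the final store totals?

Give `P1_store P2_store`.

Answer: 3 1

Derivation:
Move 1: P2 pit0 -> P1=[5,4,3,3,5,2](0) P2=[0,4,4,6,4,4](0)
Move 2: P1 pit4 -> P1=[5,4,3,3,0,3](1) P2=[1,5,5,6,4,4](0)
Move 3: P1 pit1 -> P1=[5,0,4,4,1,4](1) P2=[1,5,5,6,4,4](0)
Move 4: P2 pit2 -> P1=[6,0,4,4,1,4](1) P2=[1,5,0,7,5,5](1)
Move 5: P1 pit3 -> P1=[6,0,4,0,2,5](2) P2=[2,5,0,7,5,5](1)
Move 6: P1 pit5 -> P1=[6,0,4,0,2,0](3) P2=[3,6,1,8,5,5](1)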